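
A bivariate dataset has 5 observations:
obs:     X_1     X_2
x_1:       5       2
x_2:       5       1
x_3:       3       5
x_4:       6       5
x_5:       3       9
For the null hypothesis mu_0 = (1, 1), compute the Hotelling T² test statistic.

Step 1 — sample mean vector:
  mean(X_1) = (5 + 5 + 3 + 6 + 3) / 5 = 22/5 = 4.4
  mean(X_2) = (2 + 1 + 5 + 5 + 9) / 5 = 22/5 = 4.4
  x̄ = (4.4, 4.4),  deviation x̄ - mu_0 = (4.4, 4.4) - (1, 1) = (3.4, 3.4).

Step 2 — sample covariance matrix, S[i,j] = (1/(n-1)) · Σ_k (x_{k,i} - mean_i) · (x_{k,j} - mean_j), divisor n-1 = 4:
  S[X_1,X_1] = ((0.6)·(0.6) + (0.6)·(0.6) + (-1.4)·(-1.4) + (1.6)·(1.6) + (-1.4)·(-1.4)) / 4 = 7.2/4 = 1.8
  S[X_1,X_2] = ((0.6)·(-2.4) + (0.6)·(-3.4) + (-1.4)·(0.6) + (1.6)·(0.6) + (-1.4)·(4.6)) / 4 = -9.8/4 = -2.45
  S[X_2,X_2] = ((-2.4)·(-2.4) + (-3.4)·(-3.4) + (0.6)·(0.6) + (0.6)·(0.6) + (4.6)·(4.6)) / 4 = 39.2/4 = 9.8
  S = [[1.8, -2.45],
 [-2.45, 9.8]].

Step 3 — invert S. det(S) = 1.8·9.8 - (-2.45)² = 11.6375.
  S^{-1} = (1/det) · [[d, -b], [-b, a]] = [[0.8421, 0.2105],
 [0.2105, 0.1547]].

Step 4 — quadratic form (x̄ - mu_0)^T · S^{-1} · (x̄ - mu_0):
  S^{-1} · (x̄ - mu_0) = (3.5789, 1.2417),
  (x̄ - mu_0)^T · [...] = (3.4)·(3.5789) + (3.4)·(1.2417) = 16.3901.

Step 5 — scale by n: T² = 5 · 16.3901 = 81.9506.

T² ≈ 81.9506


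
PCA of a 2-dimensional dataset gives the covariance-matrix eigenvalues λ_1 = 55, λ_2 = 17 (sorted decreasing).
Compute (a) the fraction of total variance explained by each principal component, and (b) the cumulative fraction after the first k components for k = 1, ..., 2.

Step 1 — total variance = trace(Sigma) = Σ λ_i = 55 + 17 = 72.

Step 2 — fraction explained by component i = λ_i / Σ λ:
  PC1: 55/72 = 0.7639
  PC2: 17/72 = 0.2361

Step 3 — cumulative fraction after k components = (λ_1 + ... + λ_k) / Σ λ:
  k = 1: 55/72 = 0.7639
  k = 2: (55 + 17)/72 = 72/72 = 1

Summary (fraction, with percent):

explained: PC1 0.7639 (76.39%), PC2 0.2361 (23.61%);  cumulative: 0.7639, 1


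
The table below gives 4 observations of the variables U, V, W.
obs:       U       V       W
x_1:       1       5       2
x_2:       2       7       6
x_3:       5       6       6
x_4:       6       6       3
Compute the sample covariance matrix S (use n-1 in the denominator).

Step 1 — column means:
  mean(U) = (1 + 2 + 5 + 6) / 4 = 14/4 = 3.5
  mean(V) = (5 + 7 + 6 + 6) / 4 = 24/4 = 6
  mean(W) = (2 + 6 + 6 + 3) / 4 = 17/4 = 4.25

Step 2 — sample covariance S[i,j] = (1/(n-1)) · Σ_k (x_{k,i} - mean_i) · (x_{k,j} - mean_j), with n-1 = 3.
  S[U,U] = ((-2.5)·(-2.5) + (-1.5)·(-1.5) + (1.5)·(1.5) + (2.5)·(2.5)) / 3 = 17/3 = 5.6667
  S[U,V] = ((-2.5)·(-1) + (-1.5)·(1) + (1.5)·(0) + (2.5)·(0)) / 3 = 1/3 = 0.3333
  S[U,W] = ((-2.5)·(-2.25) + (-1.5)·(1.75) + (1.5)·(1.75) + (2.5)·(-1.25)) / 3 = 2.5/3 = 0.8333
  S[V,V] = ((-1)·(-1) + (1)·(1) + (0)·(0) + (0)·(0)) / 3 = 2/3 = 0.6667
  S[V,W] = ((-1)·(-2.25) + (1)·(1.75) + (0)·(1.75) + (0)·(-1.25)) / 3 = 4/3 = 1.3333
  S[W,W] = ((-2.25)·(-2.25) + (1.75)·(1.75) + (1.75)·(1.75) + (-1.25)·(-1.25)) / 3 = 12.75/3 = 4.25

S is symmetric (S[j,i] = S[i,j]). Assembling:

S = [[5.6667, 0.3333, 0.8333],
 [0.3333, 0.6667, 1.3333],
 [0.8333, 1.3333, 4.25]]


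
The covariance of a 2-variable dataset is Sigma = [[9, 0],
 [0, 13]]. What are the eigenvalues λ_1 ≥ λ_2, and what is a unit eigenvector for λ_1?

Step 1 — characteristic polynomial of 2×2 Sigma:
  det(Sigma - λI) = λ² - trace · λ + det = 0.
  trace = 9 + 13 = 22, det = 9·13 - (0)² = 117.
Step 2 — discriminant:
  Δ = trace² - 4·det = 484 - 468 = 16.
Step 3 — eigenvalues:
  λ = (trace ± √Δ)/2 = (22 ± 4)/2,
  λ_1 = 13,  λ_2 = 9.

Step 4 — unit eigenvector for λ_1: Sigma is diagonal, so its eigenvectors are the coordinate axes. λ_1 = 13 is the diagonal entry on the second coordinate axis, hence
  v_1 = (0, 1) (||v_1|| = 1).

λ_1 = 13,  λ_2 = 9;  v_1 ≈ (0, 1)


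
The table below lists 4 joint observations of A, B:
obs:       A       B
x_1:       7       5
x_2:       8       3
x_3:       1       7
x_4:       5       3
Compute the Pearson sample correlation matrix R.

Step 1 — column means:
  mean(A) = (7 + 8 + 1 + 5) / 4 = 21/4 = 5.25
  mean(B) = (5 + 3 + 7 + 3) / 4 = 18/4 = 4.5

Step 2 — sample variances and covariances s[i,j] = (1/(n-1)) · Σ_k (x_{k,i} - mean_i) · (x_{k,j} - mean_j), with n-1 = 3:
  s[A,A] = ((1.75)·(1.75) + (2.75)·(2.75) + (-4.25)·(-4.25) + (-0.25)·(-0.25)) / 3 = 28.75/3 = 9.5833
  s[A,B] = ((1.75)·(0.5) + (2.75)·(-1.5) + (-4.25)·(2.5) + (-0.25)·(-1.5)) / 3 = -13.5/3 = -4.5
  s[B,B] = ((0.5)·(0.5) + (-1.5)·(-1.5) + (2.5)·(2.5) + (-1.5)·(-1.5)) / 3 = 11/3 = 3.6667
  Sample standard deviations s_i = √(s[i,i]):
  s(A) = √(9.5833) = 3.0957
  s(B) = √(3.6667) = 1.9149

Step 3 — r_{ij} = s_{ij} / (s_i · s_j):
  r[A,A] = 1 (diagonal).
  r[A,B] = -4.5 / (3.0957 · 1.9149) = -4.5 / 5.9278 = -0.7591
  r[B,B] = 1 (diagonal).

R is symmetric with unit diagonal. Assembling:

R = [[1, -0.7591],
 [-0.7591, 1]]


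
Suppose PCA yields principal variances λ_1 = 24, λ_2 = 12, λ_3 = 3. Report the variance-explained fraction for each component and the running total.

Step 1 — total variance = trace(Sigma) = Σ λ_i = 24 + 12 + 3 = 39.

Step 2 — fraction explained by component i = λ_i / Σ λ:
  PC1: 24/39 = 0.6154
  PC2: 12/39 = 0.3077
  PC3: 3/39 = 0.0769

Step 3 — cumulative fraction after k components = (λ_1 + ... + λ_k) / Σ λ:
  k = 1: 24/39 = 0.6154
  k = 2: (24 + 12)/39 = 36/39 = 0.9231
  k = 3: (24 + 12 + 3)/39 = 39/39 = 1

Summary (fraction, with percent):

explained: PC1 0.6154 (61.54%), PC2 0.3077 (30.77%), PC3 0.0769 (7.69%);  cumulative: 0.6154, 0.9231, 1


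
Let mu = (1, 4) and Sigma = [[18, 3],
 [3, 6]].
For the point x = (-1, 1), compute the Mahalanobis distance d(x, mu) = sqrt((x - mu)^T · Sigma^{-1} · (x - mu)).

Step 1 — centre the observation: (x - mu) = (-2, -3).

Step 2 — invert Sigma. det(Sigma) = 18·6 - (3)² = 99.
  Sigma^{-1} = (1/det) · [[d, -b], [-b, a]] = [[0.0606, -0.0303],
 [-0.0303, 0.1818]].

Step 3 — form the quadratic (x - mu)^T · Sigma^{-1} · (x - mu):
  Sigma^{-1} · (x - mu) = (-0.0303, -0.4848).
  (x - mu)^T · [Sigma^{-1} · (x - mu)] = (-2)·(-0.0303) + (-3)·(-0.4848) = 1.5152.

Step 4 — take square root: d = √(1.5152) ≈ 1.2309.

d(x, mu) = √(1.5152) ≈ 1.2309


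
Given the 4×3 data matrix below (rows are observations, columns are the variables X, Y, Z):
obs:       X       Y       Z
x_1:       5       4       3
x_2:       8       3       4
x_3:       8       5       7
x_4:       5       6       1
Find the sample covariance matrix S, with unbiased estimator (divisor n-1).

Step 1 — column means:
  mean(X) = (5 + 8 + 8 + 5) / 4 = 26/4 = 6.5
  mean(Y) = (4 + 3 + 5 + 6) / 4 = 18/4 = 4.5
  mean(Z) = (3 + 4 + 7 + 1) / 4 = 15/4 = 3.75

Step 2 — sample covariance S[i,j] = (1/(n-1)) · Σ_k (x_{k,i} - mean_i) · (x_{k,j} - mean_j), with n-1 = 3.
  S[X,X] = ((-1.5)·(-1.5) + (1.5)·(1.5) + (1.5)·(1.5) + (-1.5)·(-1.5)) / 3 = 9/3 = 3
  S[X,Y] = ((-1.5)·(-0.5) + (1.5)·(-1.5) + (1.5)·(0.5) + (-1.5)·(1.5)) / 3 = -3/3 = -1
  S[X,Z] = ((-1.5)·(-0.75) + (1.5)·(0.25) + (1.5)·(3.25) + (-1.5)·(-2.75)) / 3 = 10.5/3 = 3.5
  S[Y,Y] = ((-0.5)·(-0.5) + (-1.5)·(-1.5) + (0.5)·(0.5) + (1.5)·(1.5)) / 3 = 5/3 = 1.6667
  S[Y,Z] = ((-0.5)·(-0.75) + (-1.5)·(0.25) + (0.5)·(3.25) + (1.5)·(-2.75)) / 3 = -2.5/3 = -0.8333
  S[Z,Z] = ((-0.75)·(-0.75) + (0.25)·(0.25) + (3.25)·(3.25) + (-2.75)·(-2.75)) / 3 = 18.75/3 = 6.25

S is symmetric (S[j,i] = S[i,j]). Assembling:

S = [[3, -1, 3.5],
 [-1, 1.6667, -0.8333],
 [3.5, -0.8333, 6.25]]


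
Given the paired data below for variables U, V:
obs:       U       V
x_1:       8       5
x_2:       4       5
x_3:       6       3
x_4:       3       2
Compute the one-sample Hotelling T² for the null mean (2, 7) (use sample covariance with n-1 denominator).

Step 1 — sample mean vector:
  mean(U) = (8 + 4 + 6 + 3) / 4 = 21/4 = 5.25
  mean(V) = (5 + 5 + 3 + 2) / 4 = 15/4 = 3.75
  x̄ = (5.25, 3.75),  deviation x̄ - mu_0 = (5.25, 3.75) - (2, 7) = (3.25, -3.25).

Step 2 — sample covariance matrix, S[i,j] = (1/(n-1)) · Σ_k (x_{k,i} - mean_i) · (x_{k,j} - mean_j), divisor n-1 = 3:
  S[U,U] = ((2.75)·(2.75) + (-1.25)·(-1.25) + (0.75)·(0.75) + (-2.25)·(-2.25)) / 3 = 14.75/3 = 4.9167
  S[U,V] = ((2.75)·(1.25) + (-1.25)·(1.25) + (0.75)·(-0.75) + (-2.25)·(-1.75)) / 3 = 5.25/3 = 1.75
  S[V,V] = ((1.25)·(1.25) + (1.25)·(1.25) + (-0.75)·(-0.75) + (-1.75)·(-1.75)) / 3 = 6.75/3 = 2.25
  S = [[4.9167, 1.75],
 [1.75, 2.25]].

Step 3 — invert S. det(S) = 4.9167·2.25 - (1.75)² = 8.
  S^{-1} = (1/det) · [[d, -b], [-b, a]] = [[0.2812, -0.2188],
 [-0.2188, 0.6146]].

Step 4 — quadratic form (x̄ - mu_0)^T · S^{-1} · (x̄ - mu_0):
  S^{-1} · (x̄ - mu_0) = (1.625, -2.7083),
  (x̄ - mu_0)^T · [...] = (3.25)·(1.625) + (-3.25)·(-2.7083) = 14.0833.

Step 5 — scale by n: T² = 4 · 14.0833 = 56.3333.

T² ≈ 56.3333


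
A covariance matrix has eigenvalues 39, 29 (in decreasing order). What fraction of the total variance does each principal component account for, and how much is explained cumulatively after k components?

Step 1 — total variance = trace(Sigma) = Σ λ_i = 39 + 29 = 68.

Step 2 — fraction explained by component i = λ_i / Σ λ:
  PC1: 39/68 = 0.5735
  PC2: 29/68 = 0.4265

Step 3 — cumulative fraction after k components = (λ_1 + ... + λ_k) / Σ λ:
  k = 1: 39/68 = 0.5735
  k = 2: (39 + 29)/68 = 68/68 = 1

Summary (fraction, with percent):

explained: PC1 0.5735 (57.35%), PC2 0.4265 (42.65%);  cumulative: 0.5735, 1


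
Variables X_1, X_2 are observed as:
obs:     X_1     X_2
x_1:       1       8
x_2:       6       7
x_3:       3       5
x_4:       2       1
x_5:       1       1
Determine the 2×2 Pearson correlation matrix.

Step 1 — column means:
  mean(X_1) = (1 + 6 + 3 + 2 + 1) / 5 = 13/5 = 2.6
  mean(X_2) = (8 + 7 + 5 + 1 + 1) / 5 = 22/5 = 4.4

Step 2 — sample variances and covariances s[i,j] = (1/(n-1)) · Σ_k (x_{k,i} - mean_i) · (x_{k,j} - mean_j), with n-1 = 4:
  s[X_1,X_1] = ((-1.6)·(-1.6) + (3.4)·(3.4) + (0.4)·(0.4) + (-0.6)·(-0.6) + (-1.6)·(-1.6)) / 4 = 17.2/4 = 4.3
  s[X_1,X_2] = ((-1.6)·(3.6) + (3.4)·(2.6) + (0.4)·(0.6) + (-0.6)·(-3.4) + (-1.6)·(-3.4)) / 4 = 10.8/4 = 2.7
  s[X_2,X_2] = ((3.6)·(3.6) + (2.6)·(2.6) + (0.6)·(0.6) + (-3.4)·(-3.4) + (-3.4)·(-3.4)) / 4 = 43.2/4 = 10.8
  Sample standard deviations s_i = √(s[i,i]):
  s(X_1) = √(4.3) = 2.0736
  s(X_2) = √(10.8) = 3.2863

Step 3 — r_{ij} = s_{ij} / (s_i · s_j):
  r[X_1,X_1] = 1 (diagonal).
  r[X_1,X_2] = 2.7 / (2.0736 · 3.2863) = 2.7 / 6.8147 = 0.3962
  r[X_2,X_2] = 1 (diagonal).

R is symmetric with unit diagonal. Assembling:

R = [[1, 0.3962],
 [0.3962, 1]]


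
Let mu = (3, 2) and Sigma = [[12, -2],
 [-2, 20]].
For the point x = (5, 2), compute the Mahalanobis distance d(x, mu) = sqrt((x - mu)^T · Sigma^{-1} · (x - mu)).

Step 1 — centre the observation: (x - mu) = (2, 0).

Step 2 — invert Sigma. det(Sigma) = 12·20 - (-2)² = 236.
  Sigma^{-1} = (1/det) · [[d, -b], [-b, a]] = [[0.0847, 0.0085],
 [0.0085, 0.0508]].

Step 3 — form the quadratic (x - mu)^T · Sigma^{-1} · (x - mu):
  Sigma^{-1} · (x - mu) = (0.1695, 0.0169).
  (x - mu)^T · [Sigma^{-1} · (x - mu)] = (2)·(0.1695) + (0)·(0.0169) = 0.339.

Step 4 — take square root: d = √(0.339) ≈ 0.5822.

d(x, mu) = √(0.339) ≈ 0.5822


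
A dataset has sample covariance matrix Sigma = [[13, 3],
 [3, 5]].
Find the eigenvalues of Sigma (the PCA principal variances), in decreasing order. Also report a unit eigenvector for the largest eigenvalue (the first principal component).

Step 1 — characteristic polynomial of 2×2 Sigma:
  det(Sigma - λI) = λ² - trace · λ + det = 0.
  trace = 13 + 5 = 18, det = 13·5 - (3)² = 56.
Step 2 — discriminant:
  Δ = trace² - 4·det = 324 - 224 = 100.
Step 3 — eigenvalues:
  λ = (trace ± √Δ)/2 = (18 ± 10)/2,
  λ_1 = 14,  λ_2 = 4.

Step 4 — unit eigenvector for λ_1: solve (Sigma - λ_1 I)v = 0. First row:
  (13 - 14)·v_x + (3)·v_y = 0, i.e. (-1)·v_x + (3)·v_y = 0,
  so v ∝ (b, λ_1 - a) = (3, 1) = u.
  ||u|| = √((3)² + (1)²) = √(10) ≈ 3.1623,
  v_1 = u/||u|| ≈ (0.9487, 0.3162) (||v_1|| = 1).

λ_1 = 14,  λ_2 = 4;  v_1 ≈ (0.9487, 0.3162)


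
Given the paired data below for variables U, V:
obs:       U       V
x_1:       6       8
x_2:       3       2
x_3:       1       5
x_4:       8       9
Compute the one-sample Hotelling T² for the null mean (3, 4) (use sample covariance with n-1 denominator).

Step 1 — sample mean vector:
  mean(U) = (6 + 3 + 1 + 8) / 4 = 18/4 = 4.5
  mean(V) = (8 + 2 + 5 + 9) / 4 = 24/4 = 6
  x̄ = (4.5, 6),  deviation x̄ - mu_0 = (4.5, 6) - (3, 4) = (1.5, 2).

Step 2 — sample covariance matrix, S[i,j] = (1/(n-1)) · Σ_k (x_{k,i} - mean_i) · (x_{k,j} - mean_j), divisor n-1 = 3:
  S[U,U] = ((1.5)·(1.5) + (-1.5)·(-1.5) + (-3.5)·(-3.5) + (3.5)·(3.5)) / 3 = 29/3 = 9.6667
  S[U,V] = ((1.5)·(2) + (-1.5)·(-4) + (-3.5)·(-1) + (3.5)·(3)) / 3 = 23/3 = 7.6667
  S[V,V] = ((2)·(2) + (-4)·(-4) + (-1)·(-1) + (3)·(3)) / 3 = 30/3 = 10
  S = [[9.6667, 7.6667],
 [7.6667, 10]].

Step 3 — invert S. det(S) = 9.6667·10 - (7.6667)² = 37.8889.
  S^{-1} = (1/det) · [[d, -b], [-b, a]] = [[0.2639, -0.2023],
 [-0.2023, 0.2551]].

Step 4 — quadratic form (x̄ - mu_0)^T · S^{-1} · (x̄ - mu_0):
  S^{-1} · (x̄ - mu_0) = (-0.0088, 0.2067),
  (x̄ - mu_0)^T · [...] = (1.5)·(-0.0088) + (2)·(0.2067) = 0.4003.

Step 5 — scale by n: T² = 4 · 0.4003 = 1.6012.

T² ≈ 1.6012


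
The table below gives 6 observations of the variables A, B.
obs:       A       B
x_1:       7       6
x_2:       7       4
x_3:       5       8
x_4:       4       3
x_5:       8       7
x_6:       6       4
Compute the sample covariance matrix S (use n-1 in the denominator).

Step 1 — column means:
  mean(A) = (7 + 7 + 5 + 4 + 8 + 6) / 6 = 37/6 = 6.1667
  mean(B) = (6 + 4 + 8 + 3 + 7 + 4) / 6 = 32/6 = 5.3333

Step 2 — sample covariance S[i,j] = (1/(n-1)) · Σ_k (x_{k,i} - mean_i) · (x_{k,j} - mean_j), with n-1 = 5.
  S[A,A] = ((0.8333)·(0.8333) + (0.8333)·(0.8333) + (-1.1667)·(-1.1667) + (-2.1667)·(-2.1667) + (1.8333)·(1.8333) + (-0.1667)·(-0.1667)) / 5 = 10.8333/5 = 2.1667
  S[A,B] = ((0.8333)·(0.6667) + (0.8333)·(-1.3333) + (-1.1667)·(2.6667) + (-2.1667)·(-2.3333) + (1.8333)·(1.6667) + (-0.1667)·(-1.3333)) / 5 = 4.6667/5 = 0.9333
  S[B,B] = ((0.6667)·(0.6667) + (-1.3333)·(-1.3333) + (2.6667)·(2.6667) + (-2.3333)·(-2.3333) + (1.6667)·(1.6667) + (-1.3333)·(-1.3333)) / 5 = 19.3333/5 = 3.8667

S is symmetric (S[j,i] = S[i,j]). Assembling:

S = [[2.1667, 0.9333],
 [0.9333, 3.8667]]


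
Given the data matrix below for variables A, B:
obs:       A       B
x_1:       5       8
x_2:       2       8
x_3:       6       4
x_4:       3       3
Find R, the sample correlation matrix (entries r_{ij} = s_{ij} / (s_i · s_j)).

Step 1 — column means:
  mean(A) = (5 + 2 + 6 + 3) / 4 = 16/4 = 4
  mean(B) = (8 + 8 + 4 + 3) / 4 = 23/4 = 5.75

Step 2 — sample variances and covariances s[i,j] = (1/(n-1)) · Σ_k (x_{k,i} - mean_i) · (x_{k,j} - mean_j), with n-1 = 3:
  s[A,A] = ((1)·(1) + (-2)·(-2) + (2)·(2) + (-1)·(-1)) / 3 = 10/3 = 3.3333
  s[A,B] = ((1)·(2.25) + (-2)·(2.25) + (2)·(-1.75) + (-1)·(-2.75)) / 3 = -3/3 = -1
  s[B,B] = ((2.25)·(2.25) + (2.25)·(2.25) + (-1.75)·(-1.75) + (-2.75)·(-2.75)) / 3 = 20.75/3 = 6.9167
  Sample standard deviations s_i = √(s[i,i]):
  s(A) = √(3.3333) = 1.8257
  s(B) = √(6.9167) = 2.63

Step 3 — r_{ij} = s_{ij} / (s_i · s_j):
  r[A,A] = 1 (diagonal).
  r[A,B] = -1 / (1.8257 · 2.63) = -1 / 4.8016 = -0.2083
  r[B,B] = 1 (diagonal).

R is symmetric with unit diagonal. Assembling:

R = [[1, -0.2083],
 [-0.2083, 1]]


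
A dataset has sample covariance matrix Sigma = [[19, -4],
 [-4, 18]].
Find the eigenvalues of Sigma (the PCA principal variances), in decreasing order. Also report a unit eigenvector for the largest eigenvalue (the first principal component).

Step 1 — characteristic polynomial of 2×2 Sigma:
  det(Sigma - λI) = λ² - trace · λ + det = 0.
  trace = 19 + 18 = 37, det = 19·18 - (-4)² = 326.
Step 2 — discriminant:
  Δ = trace² - 4·det = 1369 - 1304 = 65.
Step 3 — eigenvalues:
  λ = (trace ± √Δ)/2 = (37 ± 8.0623)/2,
  λ_1 = 22.5311,  λ_2 = 14.4689.

Step 4 — unit eigenvector for λ_1: solve (Sigma - λ_1 I)v = 0. First row:
  (19 - 22.5311)·v_x + (-4)·v_y = 0, i.e. (-3.5311)·v_x + (-4)·v_y = 0,
  so v ∝ (b, λ_1 - a) = (-4, 3.5311); multiply by -1 so the first entry is positive: u = (4, -3.5311).
  ||u|| = √((4)² + (-3.5311)²) = √(28.4689) ≈ 5.3356,
  v_1 = u/||u|| ≈ (0.7497, -0.6618) (||v_1|| = 1).

λ_1 = 22.5311,  λ_2 = 14.4689;  v_1 ≈ (0.7497, -0.6618)


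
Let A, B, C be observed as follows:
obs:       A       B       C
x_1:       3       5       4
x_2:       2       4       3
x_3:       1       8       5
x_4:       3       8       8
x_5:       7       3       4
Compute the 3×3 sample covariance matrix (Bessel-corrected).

Step 1 — column means:
  mean(A) = (3 + 2 + 1 + 3 + 7) / 5 = 16/5 = 3.2
  mean(B) = (5 + 4 + 8 + 8 + 3) / 5 = 28/5 = 5.6
  mean(C) = (4 + 3 + 5 + 8 + 4) / 5 = 24/5 = 4.8

Step 2 — sample covariance S[i,j] = (1/(n-1)) · Σ_k (x_{k,i} - mean_i) · (x_{k,j} - mean_j), with n-1 = 4.
  S[A,A] = ((-0.2)·(-0.2) + (-1.2)·(-1.2) + (-2.2)·(-2.2) + (-0.2)·(-0.2) + (3.8)·(3.8)) / 4 = 20.8/4 = 5.2
  S[A,B] = ((-0.2)·(-0.6) + (-1.2)·(-1.6) + (-2.2)·(2.4) + (-0.2)·(2.4) + (3.8)·(-2.6)) / 4 = -13.6/4 = -3.4
  S[A,C] = ((-0.2)·(-0.8) + (-1.2)·(-1.8) + (-2.2)·(0.2) + (-0.2)·(3.2) + (3.8)·(-0.8)) / 4 = -1.8/4 = -0.45
  S[B,B] = ((-0.6)·(-0.6) + (-1.6)·(-1.6) + (2.4)·(2.4) + (2.4)·(2.4) + (-2.6)·(-2.6)) / 4 = 21.2/4 = 5.3
  S[B,C] = ((-0.6)·(-0.8) + (-1.6)·(-1.8) + (2.4)·(0.2) + (2.4)·(3.2) + (-2.6)·(-0.8)) / 4 = 13.6/4 = 3.4
  S[C,C] = ((-0.8)·(-0.8) + (-1.8)·(-1.8) + (0.2)·(0.2) + (3.2)·(3.2) + (-0.8)·(-0.8)) / 4 = 14.8/4 = 3.7

S is symmetric (S[j,i] = S[i,j]). Assembling:

S = [[5.2, -3.4, -0.45],
 [-3.4, 5.3, 3.4],
 [-0.45, 3.4, 3.7]]


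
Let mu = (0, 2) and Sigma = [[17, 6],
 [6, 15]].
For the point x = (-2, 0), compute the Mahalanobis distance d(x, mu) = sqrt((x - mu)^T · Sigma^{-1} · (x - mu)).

Step 1 — centre the observation: (x - mu) = (-2, -2).

Step 2 — invert Sigma. det(Sigma) = 17·15 - (6)² = 219.
  Sigma^{-1} = (1/det) · [[d, -b], [-b, a]] = [[0.0685, -0.0274],
 [-0.0274, 0.0776]].

Step 3 — form the quadratic (x - mu)^T · Sigma^{-1} · (x - mu):
  Sigma^{-1} · (x - mu) = (-0.0822, -0.1005).
  (x - mu)^T · [Sigma^{-1} · (x - mu)] = (-2)·(-0.0822) + (-2)·(-0.1005) = 0.3653.

Step 4 — take square root: d = √(0.3653) ≈ 0.6044.

d(x, mu) = √(0.3653) ≈ 0.6044


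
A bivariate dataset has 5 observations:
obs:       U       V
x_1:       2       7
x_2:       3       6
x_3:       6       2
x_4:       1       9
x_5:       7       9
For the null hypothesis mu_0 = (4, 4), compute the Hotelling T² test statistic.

Step 1 — sample mean vector:
  mean(U) = (2 + 3 + 6 + 1 + 7) / 5 = 19/5 = 3.8
  mean(V) = (7 + 6 + 2 + 9 + 9) / 5 = 33/5 = 6.6
  x̄ = (3.8, 6.6),  deviation x̄ - mu_0 = (3.8, 6.6) - (4, 4) = (-0.2, 2.6).

Step 2 — sample covariance matrix, S[i,j] = (1/(n-1)) · Σ_k (x_{k,i} - mean_i) · (x_{k,j} - mean_j), divisor n-1 = 4:
  S[U,U] = ((-1.8)·(-1.8) + (-0.8)·(-0.8) + (2.2)·(2.2) + (-2.8)·(-2.8) + (3.2)·(3.2)) / 4 = 26.8/4 = 6.7
  S[U,V] = ((-1.8)·(0.4) + (-0.8)·(-0.6) + (2.2)·(-4.6) + (-2.8)·(2.4) + (3.2)·(2.4)) / 4 = -9.4/4 = -2.35
  S[V,V] = ((0.4)·(0.4) + (-0.6)·(-0.6) + (-4.6)·(-4.6) + (2.4)·(2.4) + (2.4)·(2.4)) / 4 = 33.2/4 = 8.3
  S = [[6.7, -2.35],
 [-2.35, 8.3]].

Step 3 — invert S. det(S) = 6.7·8.3 - (-2.35)² = 50.0875.
  S^{-1} = (1/det) · [[d, -b], [-b, a]] = [[0.1657, 0.0469],
 [0.0469, 0.1338]].

Step 4 — quadratic form (x̄ - mu_0)^T · S^{-1} · (x̄ - mu_0):
  S^{-1} · (x̄ - mu_0) = (0.0888, 0.3384),
  (x̄ - mu_0)^T · [...] = (-0.2)·(0.0888) + (2.6)·(0.3384) = 0.8621.

Step 5 — scale by n: T² = 5 · 0.8621 = 4.3105.

T² ≈ 4.3105


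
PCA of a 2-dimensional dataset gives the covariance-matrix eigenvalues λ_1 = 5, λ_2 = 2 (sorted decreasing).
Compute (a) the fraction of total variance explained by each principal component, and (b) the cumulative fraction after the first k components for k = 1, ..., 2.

Step 1 — total variance = trace(Sigma) = Σ λ_i = 5 + 2 = 7.

Step 2 — fraction explained by component i = λ_i / Σ λ:
  PC1: 5/7 = 0.7143
  PC2: 2/7 = 0.2857

Step 3 — cumulative fraction after k components = (λ_1 + ... + λ_k) / Σ λ:
  k = 1: 5/7 = 0.7143
  k = 2: (5 + 2)/7 = 7/7 = 1

Summary (fraction, with percent):

explained: PC1 0.7143 (71.43%), PC2 0.2857 (28.57%);  cumulative: 0.7143, 1


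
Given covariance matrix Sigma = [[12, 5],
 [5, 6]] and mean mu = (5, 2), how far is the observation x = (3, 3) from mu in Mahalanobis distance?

Step 1 — centre the observation: (x - mu) = (-2, 1).

Step 2 — invert Sigma. det(Sigma) = 12·6 - (5)² = 47.
  Sigma^{-1} = (1/det) · [[d, -b], [-b, a]] = [[0.1277, -0.1064],
 [-0.1064, 0.2553]].

Step 3 — form the quadratic (x - mu)^T · Sigma^{-1} · (x - mu):
  Sigma^{-1} · (x - mu) = (-0.3617, 0.4681).
  (x - mu)^T · [Sigma^{-1} · (x - mu)] = (-2)·(-0.3617) + (1)·(0.4681) = 1.1915.

Step 4 — take square root: d = √(1.1915) ≈ 1.0916.

d(x, mu) = √(1.1915) ≈ 1.0916


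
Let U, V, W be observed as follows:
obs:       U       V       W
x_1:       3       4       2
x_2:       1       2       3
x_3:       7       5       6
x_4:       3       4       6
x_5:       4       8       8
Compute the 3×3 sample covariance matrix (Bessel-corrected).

Step 1 — column means:
  mean(U) = (3 + 1 + 7 + 3 + 4) / 5 = 18/5 = 3.6
  mean(V) = (4 + 2 + 5 + 4 + 8) / 5 = 23/5 = 4.6
  mean(W) = (2 + 3 + 6 + 6 + 8) / 5 = 25/5 = 5

Step 2 — sample covariance S[i,j] = (1/(n-1)) · Σ_k (x_{k,i} - mean_i) · (x_{k,j} - mean_j), with n-1 = 4.
  S[U,U] = ((-0.6)·(-0.6) + (-2.6)·(-2.6) + (3.4)·(3.4) + (-0.6)·(-0.6) + (0.4)·(0.4)) / 4 = 19.2/4 = 4.8
  S[U,V] = ((-0.6)·(-0.6) + (-2.6)·(-2.6) + (3.4)·(0.4) + (-0.6)·(-0.6) + (0.4)·(3.4)) / 4 = 10.2/4 = 2.55
  S[U,W] = ((-0.6)·(-3) + (-2.6)·(-2) + (3.4)·(1) + (-0.6)·(1) + (0.4)·(3)) / 4 = 11/4 = 2.75
  S[V,V] = ((-0.6)·(-0.6) + (-2.6)·(-2.6) + (0.4)·(0.4) + (-0.6)·(-0.6) + (3.4)·(3.4)) / 4 = 19.2/4 = 4.8
  S[V,W] = ((-0.6)·(-3) + (-2.6)·(-2) + (0.4)·(1) + (-0.6)·(1) + (3.4)·(3)) / 4 = 17/4 = 4.25
  S[W,W] = ((-3)·(-3) + (-2)·(-2) + (1)·(1) + (1)·(1) + (3)·(3)) / 4 = 24/4 = 6

S is symmetric (S[j,i] = S[i,j]). Assembling:

S = [[4.8, 2.55, 2.75],
 [2.55, 4.8, 4.25],
 [2.75, 4.25, 6]]


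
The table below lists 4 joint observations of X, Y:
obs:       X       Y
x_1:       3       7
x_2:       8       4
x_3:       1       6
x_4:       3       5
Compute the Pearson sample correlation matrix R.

Step 1 — column means:
  mean(X) = (3 + 8 + 1 + 3) / 4 = 15/4 = 3.75
  mean(Y) = (7 + 4 + 6 + 5) / 4 = 22/4 = 5.5

Step 2 — sample variances and covariances s[i,j] = (1/(n-1)) · Σ_k (x_{k,i} - mean_i) · (x_{k,j} - mean_j), with n-1 = 3:
  s[X,X] = ((-0.75)·(-0.75) + (4.25)·(4.25) + (-2.75)·(-2.75) + (-0.75)·(-0.75)) / 3 = 26.75/3 = 8.9167
  s[X,Y] = ((-0.75)·(1.5) + (4.25)·(-1.5) + (-2.75)·(0.5) + (-0.75)·(-0.5)) / 3 = -8.5/3 = -2.8333
  s[Y,Y] = ((1.5)·(1.5) + (-1.5)·(-1.5) + (0.5)·(0.5) + (-0.5)·(-0.5)) / 3 = 5/3 = 1.6667
  Sample standard deviations s_i = √(s[i,i]):
  s(X) = √(8.9167) = 2.9861
  s(Y) = √(1.6667) = 1.291

Step 3 — r_{ij} = s_{ij} / (s_i · s_j):
  r[X,X] = 1 (diagonal).
  r[X,Y] = -2.8333 / (2.9861 · 1.291) = -2.8333 / 3.855 = -0.735
  r[Y,Y] = 1 (diagonal).

R is symmetric with unit diagonal. Assembling:

R = [[1, -0.735],
 [-0.735, 1]]


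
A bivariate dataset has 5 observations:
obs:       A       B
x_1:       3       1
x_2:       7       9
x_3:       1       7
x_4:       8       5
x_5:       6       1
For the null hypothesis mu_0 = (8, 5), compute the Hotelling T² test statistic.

Step 1 — sample mean vector:
  mean(A) = (3 + 7 + 1 + 8 + 6) / 5 = 25/5 = 5
  mean(B) = (1 + 9 + 7 + 5 + 1) / 5 = 23/5 = 4.6
  x̄ = (5, 4.6),  deviation x̄ - mu_0 = (5, 4.6) - (8, 5) = (-3, -0.4).

Step 2 — sample covariance matrix, S[i,j] = (1/(n-1)) · Σ_k (x_{k,i} - mean_i) · (x_{k,j} - mean_j), divisor n-1 = 4:
  S[A,A] = ((-2)·(-2) + (2)·(2) + (-4)·(-4) + (3)·(3) + (1)·(1)) / 4 = 34/4 = 8.5
  S[A,B] = ((-2)·(-3.6) + (2)·(4.4) + (-4)·(2.4) + (3)·(0.4) + (1)·(-3.6)) / 4 = 4/4 = 1
  S[B,B] = ((-3.6)·(-3.6) + (4.4)·(4.4) + (2.4)·(2.4) + (0.4)·(0.4) + (-3.6)·(-3.6)) / 4 = 51.2/4 = 12.8
  S = [[8.5, 1],
 [1, 12.8]].

Step 3 — invert S. det(S) = 8.5·12.8 - (1)² = 107.8.
  S^{-1} = (1/det) · [[d, -b], [-b, a]] = [[0.1187, -0.0093],
 [-0.0093, 0.0788]].

Step 4 — quadratic form (x̄ - mu_0)^T · S^{-1} · (x̄ - mu_0):
  S^{-1} · (x̄ - mu_0) = (-0.3525, -0.0037),
  (x̄ - mu_0)^T · [...] = (-3)·(-0.3525) + (-0.4)·(-0.0037) = 1.059.

Step 5 — scale by n: T² = 5 · 1.059 = 5.295.

T² ≈ 5.295


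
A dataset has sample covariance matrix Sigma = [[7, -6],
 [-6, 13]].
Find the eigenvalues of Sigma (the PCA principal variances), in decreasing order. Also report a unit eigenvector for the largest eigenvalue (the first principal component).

Step 1 — characteristic polynomial of 2×2 Sigma:
  det(Sigma - λI) = λ² - trace · λ + det = 0.
  trace = 7 + 13 = 20, det = 7·13 - (-6)² = 55.
Step 2 — discriminant:
  Δ = trace² - 4·det = 400 - 220 = 180.
Step 3 — eigenvalues:
  λ = (trace ± √Δ)/2 = (20 ± 13.4164)/2,
  λ_1 = 16.7082,  λ_2 = 3.2918.

Step 4 — unit eigenvector for λ_1: solve (Sigma - λ_1 I)v = 0. First row:
  (7 - 16.7082)·v_x + (-6)·v_y = 0, i.e. (-9.7082)·v_x + (-6)·v_y = 0,
  so v ∝ (b, λ_1 - a) = (-6, 9.7082); multiply by -1 so the first entry is positive: u = (6, -9.7082).
  ||u|| = √((6)² + (-9.7082)²) = √(130.2492) ≈ 11.4127,
  v_1 = u/||u|| ≈ (0.5257, -0.8507) (||v_1|| = 1).

λ_1 = 16.7082,  λ_2 = 3.2918;  v_1 ≈ (0.5257, -0.8507)


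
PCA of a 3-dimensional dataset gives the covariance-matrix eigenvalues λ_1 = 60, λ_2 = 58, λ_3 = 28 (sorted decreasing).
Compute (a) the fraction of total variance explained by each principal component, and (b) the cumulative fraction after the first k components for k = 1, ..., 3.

Step 1 — total variance = trace(Sigma) = Σ λ_i = 60 + 58 + 28 = 146.

Step 2 — fraction explained by component i = λ_i / Σ λ:
  PC1: 60/146 = 0.411
  PC2: 58/146 = 0.3973
  PC3: 28/146 = 0.1918

Step 3 — cumulative fraction after k components = (λ_1 + ... + λ_k) / Σ λ:
  k = 1: 60/146 = 0.411
  k = 2: (60 + 58)/146 = 118/146 = 0.8082
  k = 3: (60 + 58 + 28)/146 = 146/146 = 1

Summary (fraction, with percent):

explained: PC1 0.411 (41.1%), PC2 0.3973 (39.73%), PC3 0.1918 (19.18%);  cumulative: 0.411, 0.8082, 1


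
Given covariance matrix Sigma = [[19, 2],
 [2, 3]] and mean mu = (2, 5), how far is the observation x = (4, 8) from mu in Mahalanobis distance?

Step 1 — centre the observation: (x - mu) = (2, 3).

Step 2 — invert Sigma. det(Sigma) = 19·3 - (2)² = 53.
  Sigma^{-1} = (1/det) · [[d, -b], [-b, a]] = [[0.0566, -0.0377],
 [-0.0377, 0.3585]].

Step 3 — form the quadratic (x - mu)^T · Sigma^{-1} · (x - mu):
  Sigma^{-1} · (x - mu) = (0, 1).
  (x - mu)^T · [Sigma^{-1} · (x - mu)] = (2)·(0) + (3)·(1) = 3.

Step 4 — take square root: d = √(3) ≈ 1.7321.

d(x, mu) = √(3) ≈ 1.7321


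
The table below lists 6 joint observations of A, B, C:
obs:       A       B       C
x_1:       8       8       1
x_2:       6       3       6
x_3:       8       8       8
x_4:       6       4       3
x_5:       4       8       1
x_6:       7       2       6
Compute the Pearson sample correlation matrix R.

Step 1 — column means:
  mean(A) = (8 + 6 + 8 + 6 + 4 + 7) / 6 = 39/6 = 6.5
  mean(B) = (8 + 3 + 8 + 4 + 8 + 2) / 6 = 33/6 = 5.5
  mean(C) = (1 + 6 + 8 + 3 + 1 + 6) / 6 = 25/6 = 4.1667

Step 2 — sample variances and covariances s[i,j] = (1/(n-1)) · Σ_k (x_{k,i} - mean_i) · (x_{k,j} - mean_j), with n-1 = 5:
  s[A,A] = ((1.5)·(1.5) + (-0.5)·(-0.5) + (1.5)·(1.5) + (-0.5)·(-0.5) + (-2.5)·(-2.5) + (0.5)·(0.5)) / 5 = 11.5/5 = 2.3
  s[A,B] = ((1.5)·(2.5) + (-0.5)·(-2.5) + (1.5)·(2.5) + (-0.5)·(-1.5) + (-2.5)·(2.5) + (0.5)·(-3.5)) / 5 = 1.5/5 = 0.3
  s[A,C] = ((1.5)·(-3.1667) + (-0.5)·(1.8333) + (1.5)·(3.8333) + (-0.5)·(-1.1667) + (-2.5)·(-3.1667) + (0.5)·(1.8333)) / 5 = 9.5/5 = 1.9
  s[B,B] = ((2.5)·(2.5) + (-2.5)·(-2.5) + (2.5)·(2.5) + (-1.5)·(-1.5) + (2.5)·(2.5) + (-3.5)·(-3.5)) / 5 = 39.5/5 = 7.9
  s[B,C] = ((2.5)·(-3.1667) + (-2.5)·(1.8333) + (2.5)·(3.8333) + (-1.5)·(-1.1667) + (2.5)·(-3.1667) + (-3.5)·(1.8333)) / 5 = -15.5/5 = -3.1
  s[C,C] = ((-3.1667)·(-3.1667) + (1.8333)·(1.8333) + (3.8333)·(3.8333) + (-1.1667)·(-1.1667) + (-3.1667)·(-3.1667) + (1.8333)·(1.8333)) / 5 = 42.8333/5 = 8.5667
  Sample standard deviations s_i = √(s[i,i]):
  s(A) = √(2.3) = 1.5166
  s(B) = √(7.9) = 2.8107
  s(C) = √(8.5667) = 2.9269

Step 3 — r_{ij} = s_{ij} / (s_i · s_j):
  r[A,A] = 1 (diagonal).
  r[A,B] = 0.3 / (1.5166 · 2.8107) = 0.3 / 4.2626 = 0.0704
  r[A,C] = 1.9 / (1.5166 · 2.9269) = 1.9 / 4.4388 = 0.428
  r[B,B] = 1 (diagonal).
  r[B,C] = -3.1 / (2.8107 · 2.9269) = -3.1 / 8.2266 = -0.3768
  r[C,C] = 1 (diagonal).

R is symmetric with unit diagonal. Assembling:

R = [[1, 0.0704, 0.428],
 [0.0704, 1, -0.3768],
 [0.428, -0.3768, 1]]


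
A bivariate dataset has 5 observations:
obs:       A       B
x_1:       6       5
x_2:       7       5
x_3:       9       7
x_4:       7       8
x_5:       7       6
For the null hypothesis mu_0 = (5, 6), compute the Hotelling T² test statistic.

Step 1 — sample mean vector:
  mean(A) = (6 + 7 + 9 + 7 + 7) / 5 = 36/5 = 7.2
  mean(B) = (5 + 5 + 7 + 8 + 6) / 5 = 31/5 = 6.2
  x̄ = (7.2, 6.2),  deviation x̄ - mu_0 = (7.2, 6.2) - (5, 6) = (2.2, 0.2).

Step 2 — sample covariance matrix, S[i,j] = (1/(n-1)) · Σ_k (x_{k,i} - mean_i) · (x_{k,j} - mean_j), divisor n-1 = 4:
  S[A,A] = ((-1.2)·(-1.2) + (-0.2)·(-0.2) + (1.8)·(1.8) + (-0.2)·(-0.2) + (-0.2)·(-0.2)) / 4 = 4.8/4 = 1.2
  S[A,B] = ((-1.2)·(-1.2) + (-0.2)·(-1.2) + (1.8)·(0.8) + (-0.2)·(1.8) + (-0.2)·(-0.2)) / 4 = 2.8/4 = 0.7
  S[B,B] = ((-1.2)·(-1.2) + (-1.2)·(-1.2) + (0.8)·(0.8) + (1.8)·(1.8) + (-0.2)·(-0.2)) / 4 = 6.8/4 = 1.7
  S = [[1.2, 0.7],
 [0.7, 1.7]].

Step 3 — invert S. det(S) = 1.2·1.7 - (0.7)² = 1.55.
  S^{-1} = (1/det) · [[d, -b], [-b, a]] = [[1.0968, -0.4516],
 [-0.4516, 0.7742]].

Step 4 — quadratic form (x̄ - mu_0)^T · S^{-1} · (x̄ - mu_0):
  S^{-1} · (x̄ - mu_0) = (2.3226, -0.8387),
  (x̄ - mu_0)^T · [...] = (2.2)·(2.3226) + (0.2)·(-0.8387) = 4.9419.

Step 5 — scale by n: T² = 5 · 4.9419 = 24.7097.

T² ≈ 24.7097


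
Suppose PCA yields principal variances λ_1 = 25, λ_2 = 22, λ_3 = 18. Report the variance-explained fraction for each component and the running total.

Step 1 — total variance = trace(Sigma) = Σ λ_i = 25 + 22 + 18 = 65.

Step 2 — fraction explained by component i = λ_i / Σ λ:
  PC1: 25/65 = 0.3846
  PC2: 22/65 = 0.3385
  PC3: 18/65 = 0.2769

Step 3 — cumulative fraction after k components = (λ_1 + ... + λ_k) / Σ λ:
  k = 1: 25/65 = 0.3846
  k = 2: (25 + 22)/65 = 47/65 = 0.7231
  k = 3: (25 + 22 + 18)/65 = 65/65 = 1

Summary (fraction, with percent):

explained: PC1 0.3846 (38.46%), PC2 0.3385 (33.85%), PC3 0.2769 (27.69%);  cumulative: 0.3846, 0.7231, 1


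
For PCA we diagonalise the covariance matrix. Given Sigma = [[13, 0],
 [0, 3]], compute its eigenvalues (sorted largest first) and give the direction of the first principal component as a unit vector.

Step 1 — characteristic polynomial of 2×2 Sigma:
  det(Sigma - λI) = λ² - trace · λ + det = 0.
  trace = 13 + 3 = 16, det = 13·3 - (0)² = 39.
Step 2 — discriminant:
  Δ = trace² - 4·det = 256 - 156 = 100.
Step 3 — eigenvalues:
  λ = (trace ± √Δ)/2 = (16 ± 10)/2,
  λ_1 = 13,  λ_2 = 3.

Step 4 — unit eigenvector for λ_1: Sigma is diagonal, so its eigenvectors are the coordinate axes. λ_1 = 13 is the diagonal entry on the first coordinate axis, hence
  v_1 = (1, 0) (||v_1|| = 1).

λ_1 = 13,  λ_2 = 3;  v_1 ≈ (1, 0)


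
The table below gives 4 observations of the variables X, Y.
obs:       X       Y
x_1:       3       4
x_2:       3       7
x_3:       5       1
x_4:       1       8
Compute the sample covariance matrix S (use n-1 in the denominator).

Step 1 — column means:
  mean(X) = (3 + 3 + 5 + 1) / 4 = 12/4 = 3
  mean(Y) = (4 + 7 + 1 + 8) / 4 = 20/4 = 5

Step 2 — sample covariance S[i,j] = (1/(n-1)) · Σ_k (x_{k,i} - mean_i) · (x_{k,j} - mean_j), with n-1 = 3.
  S[X,X] = ((0)·(0) + (0)·(0) + (2)·(2) + (-2)·(-2)) / 3 = 8/3 = 2.6667
  S[X,Y] = ((0)·(-1) + (0)·(2) + (2)·(-4) + (-2)·(3)) / 3 = -14/3 = -4.6667
  S[Y,Y] = ((-1)·(-1) + (2)·(2) + (-4)·(-4) + (3)·(3)) / 3 = 30/3 = 10

S is symmetric (S[j,i] = S[i,j]). Assembling:

S = [[2.6667, -4.6667],
 [-4.6667, 10]]


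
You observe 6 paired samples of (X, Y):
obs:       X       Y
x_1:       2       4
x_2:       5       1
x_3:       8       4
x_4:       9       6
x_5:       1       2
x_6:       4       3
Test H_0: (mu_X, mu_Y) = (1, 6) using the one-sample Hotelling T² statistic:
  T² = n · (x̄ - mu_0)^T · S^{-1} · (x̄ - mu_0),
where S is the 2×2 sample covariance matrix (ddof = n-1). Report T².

Step 1 — sample mean vector:
  mean(X) = (2 + 5 + 8 + 9 + 1 + 4) / 6 = 29/6 = 4.8333
  mean(Y) = (4 + 1 + 4 + 6 + 2 + 3) / 6 = 20/6 = 3.3333
  x̄ = (4.8333, 3.3333),  deviation x̄ - mu_0 = (4.8333, 3.3333) - (1, 6) = (3.8333, -2.6667).

Step 2 — sample covariance matrix, S[i,j] = (1/(n-1)) · Σ_k (x_{k,i} - mean_i) · (x_{k,j} - mean_j), divisor n-1 = 5:
  S[X,X] = ((-2.8333)·(-2.8333) + (0.1667)·(0.1667) + (3.1667)·(3.1667) + (4.1667)·(4.1667) + (-3.8333)·(-3.8333) + (-0.8333)·(-0.8333)) / 5 = 50.8333/5 = 10.1667
  S[X,Y] = ((-2.8333)·(0.6667) + (0.1667)·(-2.3333) + (3.1667)·(0.6667) + (4.1667)·(2.6667) + (-3.8333)·(-1.3333) + (-0.8333)·(-0.3333)) / 5 = 16.3333/5 = 3.2667
  S[Y,Y] = ((0.6667)·(0.6667) + (-2.3333)·(-2.3333) + (0.6667)·(0.6667) + (2.6667)·(2.6667) + (-1.3333)·(-1.3333) + (-0.3333)·(-0.3333)) / 5 = 15.3333/5 = 3.0667
  S = [[10.1667, 3.2667],
 [3.2667, 3.0667]].

Step 3 — invert S. det(S) = 10.1667·3.0667 - (3.2667)² = 20.5067.
  S^{-1} = (1/det) · [[d, -b], [-b, a]] = [[0.1495, -0.1593],
 [-0.1593, 0.4958]].

Step 4 — quadratic form (x̄ - mu_0)^T · S^{-1} · (x̄ - mu_0):
  S^{-1} · (x̄ - mu_0) = (0.998, -1.9327),
  (x̄ - mu_0)^T · [...] = (3.8333)·(0.998) + (-2.6667)·(-1.9327) = 8.9797.

Step 5 — scale by n: T² = 6 · 8.9797 = 53.8784.

T² ≈ 53.8784


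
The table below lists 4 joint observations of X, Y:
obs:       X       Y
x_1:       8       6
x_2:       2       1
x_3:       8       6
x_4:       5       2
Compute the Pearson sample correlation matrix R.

Step 1 — column means:
  mean(X) = (8 + 2 + 8 + 5) / 4 = 23/4 = 5.75
  mean(Y) = (6 + 1 + 6 + 2) / 4 = 15/4 = 3.75

Step 2 — sample variances and covariances s[i,j] = (1/(n-1)) · Σ_k (x_{k,i} - mean_i) · (x_{k,j} - mean_j), with n-1 = 3:
  s[X,X] = ((2.25)·(2.25) + (-3.75)·(-3.75) + (2.25)·(2.25) + (-0.75)·(-0.75)) / 3 = 24.75/3 = 8.25
  s[X,Y] = ((2.25)·(2.25) + (-3.75)·(-2.75) + (2.25)·(2.25) + (-0.75)·(-1.75)) / 3 = 21.75/3 = 7.25
  s[Y,Y] = ((2.25)·(2.25) + (-2.75)·(-2.75) + (2.25)·(2.25) + (-1.75)·(-1.75)) / 3 = 20.75/3 = 6.9167
  Sample standard deviations s_i = √(s[i,i]):
  s(X) = √(8.25) = 2.8723
  s(Y) = √(6.9167) = 2.63

Step 3 — r_{ij} = s_{ij} / (s_i · s_j):
  r[X,X] = 1 (diagonal).
  r[X,Y] = 7.25 / (2.8723 · 2.63) = 7.25 / 7.554 = 0.9598
  r[Y,Y] = 1 (diagonal).

R is symmetric with unit diagonal. Assembling:

R = [[1, 0.9598],
 [0.9598, 1]]


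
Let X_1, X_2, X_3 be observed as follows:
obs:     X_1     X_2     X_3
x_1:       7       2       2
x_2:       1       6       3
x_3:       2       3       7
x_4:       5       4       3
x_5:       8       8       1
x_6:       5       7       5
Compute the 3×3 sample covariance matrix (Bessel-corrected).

Step 1 — column means:
  mean(X_1) = (7 + 1 + 2 + 5 + 8 + 5) / 6 = 28/6 = 4.6667
  mean(X_2) = (2 + 6 + 3 + 4 + 8 + 7) / 6 = 30/6 = 5
  mean(X_3) = (2 + 3 + 7 + 3 + 1 + 5) / 6 = 21/6 = 3.5

Step 2 — sample covariance S[i,j] = (1/(n-1)) · Σ_k (x_{k,i} - mean_i) · (x_{k,j} - mean_j), with n-1 = 5.
  S[X_1,X_1] = ((2.3333)·(2.3333) + (-3.6667)·(-3.6667) + (-2.6667)·(-2.6667) + (0.3333)·(0.3333) + (3.3333)·(3.3333) + (0.3333)·(0.3333)) / 5 = 37.3333/5 = 7.4667
  S[X_1,X_2] = ((2.3333)·(-3) + (-3.6667)·(1) + (-2.6667)·(-2) + (0.3333)·(-1) + (3.3333)·(3) + (0.3333)·(2)) / 5 = 5/5 = 1
  S[X_1,X_3] = ((2.3333)·(-1.5) + (-3.6667)·(-0.5) + (-2.6667)·(3.5) + (0.3333)·(-0.5) + (3.3333)·(-2.5) + (0.3333)·(1.5)) / 5 = -19/5 = -3.8
  S[X_2,X_2] = ((-3)·(-3) + (1)·(1) + (-2)·(-2) + (-1)·(-1) + (3)·(3) + (2)·(2)) / 5 = 28/5 = 5.6
  S[X_2,X_3] = ((-3)·(-1.5) + (1)·(-0.5) + (-2)·(3.5) + (-1)·(-0.5) + (3)·(-2.5) + (2)·(1.5)) / 5 = -7/5 = -1.4
  S[X_3,X_3] = ((-1.5)·(-1.5) + (-0.5)·(-0.5) + (3.5)·(3.5) + (-0.5)·(-0.5) + (-2.5)·(-2.5) + (1.5)·(1.5)) / 5 = 23.5/5 = 4.7

S is symmetric (S[j,i] = S[i,j]). Assembling:

S = [[7.4667, 1, -3.8],
 [1, 5.6, -1.4],
 [-3.8, -1.4, 4.7]]


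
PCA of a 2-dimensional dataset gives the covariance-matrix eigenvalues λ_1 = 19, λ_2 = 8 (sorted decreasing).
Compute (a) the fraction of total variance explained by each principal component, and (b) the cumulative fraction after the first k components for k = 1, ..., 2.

Step 1 — total variance = trace(Sigma) = Σ λ_i = 19 + 8 = 27.

Step 2 — fraction explained by component i = λ_i / Σ λ:
  PC1: 19/27 = 0.7037
  PC2: 8/27 = 0.2963

Step 3 — cumulative fraction after k components = (λ_1 + ... + λ_k) / Σ λ:
  k = 1: 19/27 = 0.7037
  k = 2: (19 + 8)/27 = 27/27 = 1

Summary (fraction, with percent):

explained: PC1 0.7037 (70.37%), PC2 0.2963 (29.63%);  cumulative: 0.7037, 1


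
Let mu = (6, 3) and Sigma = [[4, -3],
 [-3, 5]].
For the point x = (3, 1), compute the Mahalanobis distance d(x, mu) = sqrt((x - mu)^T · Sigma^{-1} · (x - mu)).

Step 1 — centre the observation: (x - mu) = (-3, -2).

Step 2 — invert Sigma. det(Sigma) = 4·5 - (-3)² = 11.
  Sigma^{-1} = (1/det) · [[d, -b], [-b, a]] = [[0.4545, 0.2727],
 [0.2727, 0.3636]].

Step 3 — form the quadratic (x - mu)^T · Sigma^{-1} · (x - mu):
  Sigma^{-1} · (x - mu) = (-1.9091, -1.5455).
  (x - mu)^T · [Sigma^{-1} · (x - mu)] = (-3)·(-1.9091) + (-2)·(-1.5455) = 8.8182.

Step 4 — take square root: d = √(8.8182) ≈ 2.9695.

d(x, mu) = √(8.8182) ≈ 2.9695


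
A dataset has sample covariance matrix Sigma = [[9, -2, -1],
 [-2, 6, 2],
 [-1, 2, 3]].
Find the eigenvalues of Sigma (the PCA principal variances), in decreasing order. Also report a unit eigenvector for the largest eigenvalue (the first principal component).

Step 1 — characteristic polynomial p(λ) = det(λI - Sigma) = λ³ - tr·λ² + c_1·λ - det, where tr = trace, c_1 = sum of the principal 2×2 minors, det = det(Sigma):
  tr = 9 + 6 + 3 = 18,
  c_1 = (9·6 - (-2)²) + (9·3 - (-1)²) + (6·3 - (2)²) = 50 + 26 + 14 = 90,
  det = 9·(6·3 - (2)²) - (-2)·((-2)·3 - (2)·(-1)) + (-1)·((-2)·(2) - 6·(-1)) = 9·(14) - (-2)·(-4) + (-1)·(2) = 116.
  So p(λ) = λ³ - 18λ² + 90λ - 116.
Step 2 — look for an integer root (rational root theorem: any rational root is an integer divisor of 116). Testing λ = 2:
  p(2) = 8 - 72 + 180 - 116 = 0  ✓
  Dividing out (λ - 2): p(λ) = (λ - 2)(λ² - 16λ + 58).
Step 3 — remaining eigenvalues from the quadratic λ² - 16λ + 58 = 0:
  Δ = 16² - 4·58 = 256 - 232 = 24,  λ = (16 ± √24)/2 = (16 ± 4.899)/2 ≈ 10.4495 or 5.5505.
  Sorted: λ_1 = 10.4495,  λ_2 = 5.5505,  λ_3 = 2  (check: sum = 18 = tr ✓).

Step 4 — unit eigenvector for λ_1 ≈ 10.4495: v spans the null space of (Sigma - λ_1 I), whose rows are
  r_1 = (-1.4495, -2, -1),  r_2 = (-2, -4.4495, 2),  r_3 = (-1, 2, -7.4495).
  v is orthogonal to every row, so take v ∝ r_1 × r_2 = ((-2)·(2) - (-1)·(-4.4495), (-1)·(-2) - (-1.4495)·(2), (-1.4495)·(-4.4495) - (-2)·(-2)) ≈ (-8.4495, 4.899, 2.4495).
  Rescale (multiply by -1 so the first nonzero entry is positive): u = (8.4495, -4.899, -2.4495).
  ||u|| = √((8.4495)² + (-4.899)² + (-2.4495)²) = √(101.3939) ≈ 10.0695,  v_1 = u/||u|| ≈ (0.8391, -0.4865, -0.2433) (||v_1|| = 1).

λ_1 = 10.4495,  λ_2 = 5.5505,  λ_3 = 2;  v_1 ≈ (0.8391, -0.4865, -0.2433)
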